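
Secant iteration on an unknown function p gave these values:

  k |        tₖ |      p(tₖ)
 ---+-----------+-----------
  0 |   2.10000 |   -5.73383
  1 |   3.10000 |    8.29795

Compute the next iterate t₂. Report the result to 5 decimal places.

2.50863

t₂ = 3.10000 − 8.29795·(3.10000 − 2.10000) / (8.29795 − (-5.73383))
   = 3.10000 − (8.2979500)/(14.0317800) = 2.5086317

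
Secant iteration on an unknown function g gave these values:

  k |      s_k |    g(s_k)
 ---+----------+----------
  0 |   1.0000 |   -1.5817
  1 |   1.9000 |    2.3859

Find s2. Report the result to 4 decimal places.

1.3588

s2 = 1.9000 − 2.3859·(1.9000 − 1.0000) / (2.3859 − (-1.5817))
   = 1.9000 − (2.147310)/(3.967600) = 1.358789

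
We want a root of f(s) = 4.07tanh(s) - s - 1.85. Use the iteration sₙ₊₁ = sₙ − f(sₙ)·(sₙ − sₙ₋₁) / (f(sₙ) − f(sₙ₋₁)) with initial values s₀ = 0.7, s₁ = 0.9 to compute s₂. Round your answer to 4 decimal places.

0.7706

f(0.7) = -0.090223, f(0.9) = 0.165332
s₂ = 0.900000 − 0.165332·(0.900000 − 0.700000) / (0.165332 − (-0.090223)) = 0.900000 − (0.033066)/(0.255555) = 0.770609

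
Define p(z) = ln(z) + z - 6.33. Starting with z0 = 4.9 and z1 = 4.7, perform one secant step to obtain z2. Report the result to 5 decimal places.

p(4.9) = 0.1592352, p(4.7) = -0.0824375
z2 = 4.7000000 − (-0.0824375)·(4.7000000 − 4.9000000) / (-0.0824375 − 0.1592352) = 4.7000000 − (0.0164875)/(-0.2416727) = 4.7682224

4.76822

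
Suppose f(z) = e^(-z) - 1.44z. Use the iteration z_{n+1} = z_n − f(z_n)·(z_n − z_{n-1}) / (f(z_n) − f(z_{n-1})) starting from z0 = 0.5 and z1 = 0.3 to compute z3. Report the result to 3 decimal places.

0.445

f(0.5) = -0.11347, f(0.3) = 0.30882
z2 = 0.30000 − 0.30882·(0.30000 − 0.50000) / (0.30882 − (-0.11347)) = 0.30000 − (-0.06176)/(0.42229) = 0.44626
f(0.44626) = -0.00260
z3 = 0.44626 − (-0.00260)·(0.44626 − 0.30000) / (-0.00260 − 0.30882) = 0.44626 − (-0.00038)/(-0.31141) = 0.44504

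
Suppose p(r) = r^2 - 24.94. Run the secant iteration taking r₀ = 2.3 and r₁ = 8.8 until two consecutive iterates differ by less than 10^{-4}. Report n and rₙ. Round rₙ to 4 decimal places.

p(2.3) = -19.650000, p(8.8) = 52.500000
r₂ = 8.800000 − 52.500000·(6.500000)/(72.150000) = 4.070270;  |Δ| = 4.729730
p(4.070270) = -8.372900
r₃ = 4.070270 − (-8.372900)·(-4.729730)/(-60.872900) = 4.720832;  |Δ| = 0.650561
p(4.720832) = -2.653749
r₄ = 4.720832 − (-2.653749)·(0.650561)/(5.719151) = 5.022699;  |Δ| = 0.301868
p(5.022699) = 0.287507
r₅ = 5.022699 − 0.287507·(0.301868)/(2.941257) = 4.993192;  |Δ| = 0.029508
p(4.993192) = -0.008037
r₆ = 4.993192 − (-0.008037)·(-0.029508)/(-0.295544) = 4.993994;  |Δ| = 0.000802
p(4.993994) = -0.000023
r₇ = 4.993994 − (-0.000023)·(0.000802)/(0.008014) = 4.993996;  |Δ| = 0.000002
|r₇ − r₆| = 0.000002 < 10^{-4}

n = 7, rₙ = 4.9940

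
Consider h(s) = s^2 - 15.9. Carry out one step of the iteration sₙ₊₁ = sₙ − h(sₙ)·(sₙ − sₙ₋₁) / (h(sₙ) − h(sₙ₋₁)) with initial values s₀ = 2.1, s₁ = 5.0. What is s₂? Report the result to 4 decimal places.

3.7183

h(2.1) = -11.490000, h(5.0) = 9.100000
s₂ = 5.000000 − 9.100000·(5.000000 − 2.100000) / (9.100000 − (-11.490000)) = 5.000000 − (26.390000)/(20.590000) = 3.718310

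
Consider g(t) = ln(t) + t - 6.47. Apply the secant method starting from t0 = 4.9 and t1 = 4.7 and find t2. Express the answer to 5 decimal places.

g(4.9) = 0.0192352, g(4.7) = -0.2224375
t2 = 4.7000000 − (-0.2224375)·(4.7000000 − 4.9000000) / (-0.2224375 − 0.0192352) = 4.7000000 − (0.0444875)/(-0.2416727) = 4.8840816

4.88408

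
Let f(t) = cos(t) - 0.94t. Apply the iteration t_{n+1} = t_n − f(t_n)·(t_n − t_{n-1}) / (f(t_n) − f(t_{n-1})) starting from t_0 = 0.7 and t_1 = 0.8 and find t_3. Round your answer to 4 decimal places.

0.7664

f(0.7) = 0.106842, f(0.8) = -0.055293
t_2 = 0.800000 − (-0.055293)·(0.800000 − 0.700000) / (-0.055293 − 0.106842) = 0.800000 − (-0.005529)/(-0.162135) = 0.765897
f(0.765897) = 0.000818
t_3 = 0.765897 − 0.000818·(0.765897 − 0.800000) / (0.000818 − (-0.055293)) = 0.765897 − (-0.000028)/(0.056111) = 0.766394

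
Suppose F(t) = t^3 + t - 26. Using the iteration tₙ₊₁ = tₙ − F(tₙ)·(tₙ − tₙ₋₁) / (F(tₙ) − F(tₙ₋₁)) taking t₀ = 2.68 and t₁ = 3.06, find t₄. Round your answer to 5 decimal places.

F(2.68) = -4.0711680, F(3.06) = 5.7126160
t₂ = 3.0600000 − 5.7126160·(3.0600000 − 2.6800000) / (5.7126160 − (-4.0711680)) = 3.0600000 − (2.1707941)/(9.7837840) = 2.8381233
F(2.8381233) = -0.3009538
t₃ = 2.8381233 − (-0.3009538)·(2.8381233 − 3.0600000) / (-0.3009538 − 5.7126160) = 2.8381233 − (0.0667746)/(-6.0135698) = 2.8492273
F(2.8492273) = -0.0204725
t₄ = 2.8492273 − (-0.0204725)·(2.8492273 − 2.8381233) / (-0.0204725 − (-0.3009538)) = 2.8492273 − (-0.0002273)/(0.2804813) = 2.8500377

2.85004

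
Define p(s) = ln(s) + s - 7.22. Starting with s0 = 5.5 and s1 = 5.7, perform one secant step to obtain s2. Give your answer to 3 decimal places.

p(5.5) = -0.01525, p(5.7) = 0.22047
s2 = 5.70000 − 0.22047·(5.70000 − 5.50000) / (0.22047 − (-0.01525)) = 5.70000 − (0.04409)/(0.23572) = 5.51294

5.513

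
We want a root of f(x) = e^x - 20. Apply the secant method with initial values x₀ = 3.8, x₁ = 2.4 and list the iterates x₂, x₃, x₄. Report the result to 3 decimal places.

f(3.8) = 24.70118, f(2.4) = -8.97682
x₂ = 2.40000 − (-8.97682)·(2.40000 − 3.80000) / (-8.97682 − 24.70118) = 2.40000 − (12.56755)/(-33.67801) = 2.77317
f(2.77317) = -3.99073
x₃ = 2.77317 − (-3.99073)·(2.77317 − 2.40000) / (-3.99073 − (-8.97682)) = 2.77317 − (-1.48921)/(4.98609) = 3.07184
f(3.07184) = 1.58160
x₄ = 3.07184 − 1.58160·(3.07184 − 2.77317) / (1.58160 − (-3.99073)) = 3.07184 − (0.47238)/(5.57233) = 2.98707

2.773, 3.072, 2.987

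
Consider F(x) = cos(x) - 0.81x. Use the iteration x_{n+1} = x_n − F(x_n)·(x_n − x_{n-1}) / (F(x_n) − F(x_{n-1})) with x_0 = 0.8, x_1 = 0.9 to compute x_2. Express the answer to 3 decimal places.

F(0.8) = 0.04871, F(0.9) = -0.10739
x_2 = 0.90000 − (-0.10739)·(0.90000 − 0.80000) / (-0.10739 − 0.04871) = 0.90000 − (-0.01074)/(-0.15610) = 0.83120

0.831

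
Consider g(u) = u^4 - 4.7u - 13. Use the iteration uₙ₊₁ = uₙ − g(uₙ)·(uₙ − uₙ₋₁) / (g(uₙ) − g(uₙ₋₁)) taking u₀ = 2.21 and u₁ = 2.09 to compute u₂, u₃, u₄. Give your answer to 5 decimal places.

g(2.21) = 0.4674328, g(2.09) = -3.7427024
u₂ = 2.0900000 − (-3.7427024)·(2.0900000 − 2.2100000) / (-3.7427024 − 0.4674328) = 2.0900000 − (0.4491243)/(-4.2101352) = 2.1966769
g(2.1966769) = -0.0399975
u₃ = 2.1966769 − (-0.0399975)·(2.1966769 − 2.0900000) / (-0.0399975 − (-3.7427024)) = 2.1966769 − (-0.0042668)/(3.7027049) = 2.1978293
g(2.1978293) = 0.0034837
u₄ = 2.1978293 − 0.0034837·(2.1978293 − 2.1966769) / (0.0034837 − (-0.0399975)) = 2.1978293 − (0.0000040)/(0.0434812) = 2.1977370

2.19668, 2.19783, 2.19774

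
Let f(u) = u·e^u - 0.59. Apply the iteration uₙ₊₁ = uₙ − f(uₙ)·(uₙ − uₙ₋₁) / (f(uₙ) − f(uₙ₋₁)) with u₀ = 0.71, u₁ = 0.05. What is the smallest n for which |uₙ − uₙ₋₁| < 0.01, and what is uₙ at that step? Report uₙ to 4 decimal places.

f(0.71) = 0.854134, f(0.05) = -0.537436
u₂ = 0.050000 − (-0.537436)·(-0.660000)/(-1.391570) = 0.304898;  |Δ| = 0.254898
f(0.304898) = -0.176410
u₃ = 0.304898 − (-0.176410)·(0.254898)/(0.361026) = 0.429450;  |Δ| = 0.124552
f(0.429450) = 0.069812
u₄ = 0.429450 − 0.069812·(0.124552)/(0.246223) = 0.394135;  |Δ| = 0.035315
f(0.394135) = -0.005457
u₅ = 0.394135 − (-0.005457)·(-0.035315)/(-0.075270) = 0.396696;  |Δ| = 0.002560
|u₅ − u₄| = 0.002560 < 0.01

n = 5, uₙ = 0.3967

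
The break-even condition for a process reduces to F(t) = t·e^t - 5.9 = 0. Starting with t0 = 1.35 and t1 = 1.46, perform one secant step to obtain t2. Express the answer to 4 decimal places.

F(1.35) = -0.692476, F(1.46) = 0.386701
t2 = 1.460000 − 0.386701·(1.460000 − 1.350000) / (0.386701 − (-0.692476)) = 1.460000 − (0.042537)/(1.079176) = 1.420584

1.4206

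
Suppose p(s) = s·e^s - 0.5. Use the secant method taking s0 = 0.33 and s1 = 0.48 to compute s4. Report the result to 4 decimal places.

p(0.33) = -0.040981, p(0.48) = 0.275716
s2 = 0.480000 − 0.275716·(0.480000 − 0.330000) / (0.275716 − (-0.040981)) = 0.480000 − (0.041357)/(0.316696) = 0.349410
p(0.349410) = -0.004456
s3 = 0.349410 − (-0.004456)·(0.349410 − 0.480000) / (-0.004456 − 0.275716) = 0.349410 − (0.000582)/(-0.280172) = 0.351487
p(0.351487) = -0.000474
s4 = 0.351487 − (-0.000474)·(0.351487 − 0.349410) / (-0.000474 − (-0.004456)) = 0.351487 − (-0.000001)/(0.003982) = 0.351734

0.3517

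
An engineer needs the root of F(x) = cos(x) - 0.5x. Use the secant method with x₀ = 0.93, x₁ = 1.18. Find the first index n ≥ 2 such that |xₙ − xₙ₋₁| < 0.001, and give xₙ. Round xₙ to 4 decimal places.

F(0.93) = 0.132834, F(1.18) = -0.209075
x₂ = 1.180000 − (-0.209075)·(0.250000)/(-0.341909) = 1.027127;  |Δ| = 0.152873
F(1.027127) = 0.003717
x₃ = 1.027127 − 0.003717·(-0.152873)/(0.212792) = 1.029797;  |Δ| = 0.002670
F(1.029797) = 0.000095
x₄ = 1.029797 − 0.000095·(0.002670)/(-0.003622) = 1.029867;  |Δ| = 0.000070
|x₄ − x₃| = 0.000070 < 0.001

n = 4, xₙ = 1.0299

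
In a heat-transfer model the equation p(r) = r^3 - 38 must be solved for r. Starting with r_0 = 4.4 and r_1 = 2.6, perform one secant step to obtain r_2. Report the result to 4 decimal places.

3.1438

p(4.4) = 47.184000, p(2.6) = -20.424000
r_2 = 2.600000 − (-20.424000)·(2.600000 − 4.400000) / (-20.424000 − 47.184000) = 2.600000 − (36.763200)/(-67.608000) = 3.143770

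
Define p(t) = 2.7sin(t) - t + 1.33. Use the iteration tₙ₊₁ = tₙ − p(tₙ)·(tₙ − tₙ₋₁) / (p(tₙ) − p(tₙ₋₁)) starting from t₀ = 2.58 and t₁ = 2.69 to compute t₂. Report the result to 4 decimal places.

2.6359

p(2.58) = 0.187844, p(2.69) = -0.181722
t₂ = 2.690000 − (-0.181722)·(2.690000 − 2.580000) / (-0.181722 − 0.187844) = 2.690000 − (-0.019989)/(-0.369567) = 2.635911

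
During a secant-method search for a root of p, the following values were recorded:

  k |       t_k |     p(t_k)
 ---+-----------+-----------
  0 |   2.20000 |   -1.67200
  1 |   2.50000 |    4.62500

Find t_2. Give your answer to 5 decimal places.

2.27966

t_2 = 2.50000 − 4.62500·(2.50000 − 2.20000) / (4.62500 − (-1.67200))
   = 2.50000 − (1.3875000)/(6.2970000) = 2.2796570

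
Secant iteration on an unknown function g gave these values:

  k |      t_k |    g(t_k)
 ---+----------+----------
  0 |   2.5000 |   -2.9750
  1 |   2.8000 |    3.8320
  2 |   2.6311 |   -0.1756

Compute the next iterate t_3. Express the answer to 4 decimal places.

2.6385

t_3 = 2.6311 − (-0.1756)·(2.6311 − 2.8000) / (-0.1756 − 3.8320)
   = 2.6311 − (0.029659)/(-4.007600) = 2.638501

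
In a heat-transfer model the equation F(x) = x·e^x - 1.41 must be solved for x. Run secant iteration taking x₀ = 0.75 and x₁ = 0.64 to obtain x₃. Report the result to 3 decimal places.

F(0.75) = 0.17775, F(0.64) = -0.19625
x₂ = 0.64000 − (-0.19625)·(0.64000 − 0.75000) / (-0.19625 − 0.17775) = 0.64000 − (0.02159)/(-0.37400) = 0.69772
F(0.69772) = -0.00816
x₃ = 0.69772 − (-0.00816)·(0.69772 − 0.64000) / (-0.00816 − (-0.19625)) = 0.69772 − (-0.00047)/(0.18809) = 0.70023

0.700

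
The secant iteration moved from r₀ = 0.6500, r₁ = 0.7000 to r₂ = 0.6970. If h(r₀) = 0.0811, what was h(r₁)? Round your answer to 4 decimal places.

-0.0052

The secant line through (0.6500, 0.0811) and (0.7000, h(r₁)) crosses zero at r₂ = 0.6970.
So (0.6500, 0.0811), (0.7000, h(r₁)), (0.6970, 0) are collinear:
h(r₁) = 0.0811 · (0.7000 − 0.6970) / (0.6500 − 0.6970) = 0.0811 · (0.003000)/(-0.047000) = -0.005177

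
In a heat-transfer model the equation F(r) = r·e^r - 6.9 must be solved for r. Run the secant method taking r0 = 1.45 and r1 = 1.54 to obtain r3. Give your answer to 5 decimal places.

1.51565

F(1.45) = -0.7184840, F(1.54) = 0.2834690
r2 = 1.5400000 − 0.2834690·(1.5400000 − 1.4500000) / (0.2834690 − (-0.7184840)) = 1.5400000 − (0.0255122)/(1.0019530) = 1.5145375
F(1.5145375) = -0.0129169
r3 = 1.5145375 − (-0.0129169)·(1.5145375 − 1.5400000) / (-0.0129169 − 0.2834690) = 1.5145375 − (0.0003289)/(-0.2963859) = 1.5156472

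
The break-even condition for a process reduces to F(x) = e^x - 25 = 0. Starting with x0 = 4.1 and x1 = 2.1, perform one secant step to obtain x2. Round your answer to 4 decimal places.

F(4.1) = 35.340288, F(2.1) = -16.833830
x2 = 2.100000 − (-16.833830)·(2.100000 − 4.100000) / (-16.833830 − 35.340288) = 2.100000 − (33.667660)/(-52.174118) = 2.745294

2.7453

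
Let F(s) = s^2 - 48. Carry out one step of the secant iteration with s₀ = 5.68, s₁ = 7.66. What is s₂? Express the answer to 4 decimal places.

6.8597

F(5.68) = -15.737600, F(7.66) = 10.675600
s₂ = 7.660000 − 10.675600·(7.660000 − 5.680000) / (10.675600 − (-15.737600)) = 7.660000 − (21.137688)/(26.413200) = 6.859730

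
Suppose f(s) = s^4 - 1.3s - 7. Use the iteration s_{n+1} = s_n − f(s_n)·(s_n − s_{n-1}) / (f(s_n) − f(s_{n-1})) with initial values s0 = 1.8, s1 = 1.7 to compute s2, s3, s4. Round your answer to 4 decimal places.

f(1.8) = 1.157600, f(1.7) = -0.857900
s2 = 1.700000 − (-0.857900)·(1.700000 − 1.800000) / (-0.857900 − 1.157600) = 1.700000 − (0.085790)/(-2.015500) = 1.742565
f(1.742565) = -0.044801
s3 = 1.742565 − (-0.044801)·(1.742565 − 1.700000) / (-0.044801 − (-0.857900)) = 1.742565 − (-0.001907)/(0.813099) = 1.744910
f(1.744910) = 0.001890
s4 = 1.744910 − 0.001890·(1.744910 − 1.742565) / (0.001890 − (-0.044801)) = 1.744910 − (0.000004)/(0.046690) = 1.744815

1.7426, 1.7449, 1.7448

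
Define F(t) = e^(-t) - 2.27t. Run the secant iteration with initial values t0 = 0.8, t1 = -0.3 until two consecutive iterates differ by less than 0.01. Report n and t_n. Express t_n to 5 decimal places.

F(0.8) = -1.3666710, F(-0.3) = 2.0308588
t2 = -0.3000000 − 2.0308588·(-1.1000000)/(3.3975298) = 0.3575203;  |Δ| = 0.6575203
F(0.3575203) = -0.1121624
t3 = 0.3575203 − (-0.1121624)·(0.6575203)/(-2.1430213) = 0.3231067;  |Δ| = 0.0344136
F(0.3231067) = -0.0095555
t4 = 0.3231067 − (-0.0095555)·(-0.0344136)/(0.1026070) = 0.3199018;  |Δ| = 0.0032048
|t4 − t3| = 0.0032048 < 0.01

n = 4, t_n = 0.31990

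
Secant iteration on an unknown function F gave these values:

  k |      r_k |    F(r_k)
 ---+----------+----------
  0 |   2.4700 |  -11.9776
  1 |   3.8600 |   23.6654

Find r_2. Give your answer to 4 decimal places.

r_2 = 3.8600 − 23.6654·(3.8600 − 2.4700) / (23.6654 − (-11.9776))
   = 3.8600 − (32.894906)/(35.643000) = 2.937101

2.9371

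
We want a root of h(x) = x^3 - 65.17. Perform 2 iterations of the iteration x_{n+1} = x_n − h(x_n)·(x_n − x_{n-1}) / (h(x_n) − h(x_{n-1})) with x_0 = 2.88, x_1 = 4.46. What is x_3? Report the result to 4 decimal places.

4.0100

h(2.88) = -41.282128, h(4.46) = 23.546536
x_2 = 4.460000 − 23.546536·(4.460000 − 2.880000) / (23.546536 − (-41.282128)) = 4.460000 − (37.203527)/(64.828664) = 3.886125
h(3.886125) = -6.481851
x_3 = 3.886125 − (-6.481851)·(3.886125 − 4.460000) / (-6.481851 − 23.546536) = 3.886125 − (3.719770)/(-30.028387) = 4.010000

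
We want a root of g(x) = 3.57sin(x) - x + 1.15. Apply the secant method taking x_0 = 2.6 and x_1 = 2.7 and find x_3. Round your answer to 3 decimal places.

2.694

g(2.6) = 0.39034, g(2.7) = -0.02425
x_2 = 2.70000 − (-0.02425)·(2.70000 − 2.60000) / (-0.02425 − 0.39034) = 2.70000 − (-0.00243)/(-0.41459) = 2.69415
g(2.69415) = 0.00045
x_3 = 2.69415 − 0.00045·(2.69415 − 2.70000) / (0.00045 − (-0.02425)) = 2.69415 − (0.00000)/(0.02470) = 2.69426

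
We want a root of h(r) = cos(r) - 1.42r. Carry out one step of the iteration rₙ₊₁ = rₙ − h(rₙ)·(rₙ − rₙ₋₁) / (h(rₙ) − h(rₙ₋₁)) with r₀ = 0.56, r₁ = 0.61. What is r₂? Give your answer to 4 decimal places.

0.5864

h(0.56) = 0.052055, h(0.61) = -0.046552
r₂ = 0.610000 − (-0.046552)·(0.610000 − 0.560000) / (-0.046552 − 0.052055) = 0.610000 − (-0.002328)/(-0.098607) = 0.586395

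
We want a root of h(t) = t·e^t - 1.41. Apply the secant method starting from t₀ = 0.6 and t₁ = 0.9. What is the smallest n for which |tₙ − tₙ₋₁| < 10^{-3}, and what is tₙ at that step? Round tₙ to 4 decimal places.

n = 5, tₙ = 0.7001

h(0.6) = -0.316729, h(0.9) = 0.803643
t₂ = 0.900000 − 0.803643·(0.300000)/(1.120372) = 0.684810;  |Δ| = 0.215190
h(0.684810) = -0.051752
t₃ = 0.684810 − (-0.051752)·(-0.215190)/(-0.855394) = 0.697829;  |Δ| = 0.013019
h(0.697829) = -0.007793
t₄ = 0.697829 − (-0.007793)·(0.013019)/(0.043959) = 0.700137;  |Δ| = 0.002308
h(0.700137) = 0.000095
t₅ = 0.700137 − 0.000095·(0.002308)/(0.007888) = 0.700109;  |Δ| = 0.000028
|t₅ − t₄| = 0.000028 < 10^{-3}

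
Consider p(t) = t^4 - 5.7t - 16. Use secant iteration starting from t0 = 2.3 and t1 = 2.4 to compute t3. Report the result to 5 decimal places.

2.32564

p(2.3) = -1.1259000, p(2.4) = 3.4976000
t2 = 2.4000000 − 3.4976000·(2.4000000 − 2.3000000) / (3.4976000 − (-1.1259000)) = 2.4000000 − (0.3497600)/(4.6235000) = 2.3243517
p(2.3243517) = -0.0606018
t3 = 2.3243517 − (-0.0606018)·(2.3243517 − 2.4000000) / (-0.0606018 − 3.4976000) = 2.3243517 − (0.0045844)/(-3.5582018) = 2.3256401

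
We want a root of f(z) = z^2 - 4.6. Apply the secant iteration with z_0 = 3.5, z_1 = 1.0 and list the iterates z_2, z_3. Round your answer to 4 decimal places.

1.8000, 2.2857

f(3.5) = 7.650000, f(1.0) = -3.600000
z_2 = 1.000000 − (-3.600000)·(1.000000 − 3.500000) / (-3.600000 − 7.650000) = 1.000000 − (9.000000)/(-11.250000) = 1.800000
f(1.800000) = -1.360000
z_3 = 1.800000 − (-1.360000)·(1.800000 − 1.000000) / (-1.360000 − (-3.600000)) = 1.800000 − (-1.088000)/(2.240000) = 2.285714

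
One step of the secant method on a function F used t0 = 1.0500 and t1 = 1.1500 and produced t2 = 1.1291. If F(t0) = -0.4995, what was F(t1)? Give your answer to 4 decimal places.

0.1320

The secant line through (1.0500, -0.4995) and (1.1500, F(t1)) crosses zero at t2 = 1.1291.
So (1.0500, -0.4995), (1.1500, F(t1)), (1.1291, 0) are collinear:
F(t1) = -0.4995 · (1.1500 − 1.1291) / (1.0500 − 1.1291) = -0.4995 · (0.020900)/(-0.079100) = 0.131979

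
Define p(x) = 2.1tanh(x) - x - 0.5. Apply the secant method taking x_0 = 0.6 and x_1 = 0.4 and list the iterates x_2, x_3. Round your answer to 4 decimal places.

p(0.6) = 0.027804, p(0.4) = -0.102107
x_2 = 0.400000 − (-0.102107)·(0.400000 − 0.600000) / (-0.102107 − 0.027804) = 0.400000 − (0.020421)/(-0.129911) = 0.557195
p(0.557195) = 0.005181
x_3 = 0.557195 − 0.005181·(0.557195 − 0.400000) / (0.005181 − (-0.102107)) = 0.557195 − (0.000814)/(0.107288) = 0.549604

0.5572, 0.5496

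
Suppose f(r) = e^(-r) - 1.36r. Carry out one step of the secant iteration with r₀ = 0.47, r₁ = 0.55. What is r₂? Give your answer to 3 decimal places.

f(0.47) = -0.01420, f(0.55) = -0.17105
r₂ = 0.55000 − (-0.17105)·(0.55000 − 0.47000) / (-0.17105 − (-0.01420)) = 0.55000 − (-0.01368)/(-0.15685) = 0.46276

0.463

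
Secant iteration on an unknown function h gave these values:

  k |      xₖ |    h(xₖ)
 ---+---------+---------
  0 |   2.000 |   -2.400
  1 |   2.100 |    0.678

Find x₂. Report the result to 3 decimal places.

x₂ = 2.100 − 0.678·(2.100 − 2.000) / (0.678 − (-2.400))
   = 2.100 − (0.06780)/(3.07800) = 2.07797

2.078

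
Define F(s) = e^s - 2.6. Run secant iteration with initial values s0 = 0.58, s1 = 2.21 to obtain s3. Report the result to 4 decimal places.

F(0.58) = -0.813962, F(2.21) = 6.515716
s2 = 2.210000 − 6.515716·(2.210000 − 0.580000) / (6.515716 − (-0.813962)) = 2.210000 − (10.620618)/(7.329678) = 0.761012
F(0.761012) = -0.459559
s3 = 0.761012 − (-0.459559)·(0.761012 − 2.210000) / (-0.459559 − 6.515716) = 0.761012 − (0.665896)/(-6.975276) = 0.856477

0.8565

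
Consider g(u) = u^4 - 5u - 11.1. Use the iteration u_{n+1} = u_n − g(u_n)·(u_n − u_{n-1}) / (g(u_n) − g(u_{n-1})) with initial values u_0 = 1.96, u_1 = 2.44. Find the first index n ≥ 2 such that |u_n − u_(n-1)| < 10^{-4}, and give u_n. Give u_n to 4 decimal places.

g(1.96) = -6.142109, g(2.44) = 12.145353
u_2 = 2.440000 − 12.145353·(0.480000)/(18.287462) = 2.121215;  |Δ| = 0.318785
g(2.121215) = -1.460098
u_3 = 2.121215 − (-1.460098)·(-0.318785)/(-13.605451) = 2.155426;  |Δ| = 0.034211
g(2.155426) = -0.293101
u_4 = 2.155426 − (-0.293101)·(0.034211)/(1.166997) = 2.164018;  |Δ| = 0.008592
g(2.164018) = 0.010171
u_5 = 2.164018 − 0.010171·(0.008592)/(0.303272) = 2.163730;  |Δ| = 0.000288
g(2.163730) = -0.000067
u_6 = 2.163730 − (-0.000067)·(-0.000288)/(-0.010238) = 2.163732;  |Δ| = 0.000002
|u_6 − u_5| = 0.000002 < 10^{-4}

n = 6, u_n = 2.1637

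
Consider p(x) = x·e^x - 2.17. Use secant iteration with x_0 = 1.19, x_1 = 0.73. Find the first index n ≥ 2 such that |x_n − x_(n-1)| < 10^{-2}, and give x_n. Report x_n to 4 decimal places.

p(1.19) = 1.741627, p(0.73) = -0.655191
x_2 = 0.730000 − (-0.655191)·(-0.460000)/(-2.396818) = 0.855745;  |Δ| = 0.125745
p(0.855745) = -0.156323
x_3 = 0.855745 − (-0.156323)·(0.125745)/(0.498868) = 0.895148;  |Δ| = 0.039403
p(0.895148) = 0.021052
x_4 = 0.895148 − 0.021052·(0.039403)/(0.177375) = 0.890471;  |Δ| = 0.004677
|x_4 − x_3| = 0.004677 < 10^{-2}

n = 4, x_n = 0.8905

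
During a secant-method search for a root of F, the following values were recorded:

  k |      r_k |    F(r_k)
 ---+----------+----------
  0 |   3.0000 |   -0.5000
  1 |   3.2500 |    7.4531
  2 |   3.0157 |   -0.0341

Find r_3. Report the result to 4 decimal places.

3.0168

r_3 = 3.0157 − (-0.0341)·(3.0157 − 3.2500) / (-0.0341 − 7.4531)
   = 3.0157 − (0.007990)/(-7.487200) = 3.016767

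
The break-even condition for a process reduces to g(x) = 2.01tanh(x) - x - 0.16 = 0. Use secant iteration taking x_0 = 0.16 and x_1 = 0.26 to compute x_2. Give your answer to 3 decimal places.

0.161

g(0.16) = -0.00112, g(0.26) = 0.09113
x_2 = 0.26000 − 0.09113·(0.26000 − 0.16000) / (0.09113 − (-0.00112)) = 0.26000 − (0.00911)/(0.09225) = 0.16121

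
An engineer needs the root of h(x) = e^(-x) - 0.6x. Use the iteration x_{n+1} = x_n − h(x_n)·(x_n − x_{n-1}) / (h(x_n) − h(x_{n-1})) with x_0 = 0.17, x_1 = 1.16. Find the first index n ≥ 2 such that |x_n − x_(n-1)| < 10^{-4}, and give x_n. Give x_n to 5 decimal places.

h(0.17) = 0.7416648, h(1.16) = -0.3825138
x_2 = 1.1600000 − (-0.3825138)·(0.9900000)/(-1.1241786) = 0.8231419;  |Δ| = 0.3368581
h(0.8231419) = -0.0548351
x_3 = 0.8231419 − (-0.0548351)·(-0.3368581)/(0.3276787) = 0.7667707;  |Δ| = 0.0563712
h(0.7667707) = 0.0044483
x_4 = 0.7667707 − 0.0044483·(-0.0563712)/(0.0592834) = 0.7710005;  |Δ| = 0.0042298
h(0.7710005) = -0.0000502
x_5 = 0.7710005 − (-0.0000502)·(0.0042298)/(-0.0044985) = 0.7709533;  |Δ| = 0.0000472
|x_5 − x_4| = 0.0000472 < 10^{-4}

n = 5, x_n = 0.77095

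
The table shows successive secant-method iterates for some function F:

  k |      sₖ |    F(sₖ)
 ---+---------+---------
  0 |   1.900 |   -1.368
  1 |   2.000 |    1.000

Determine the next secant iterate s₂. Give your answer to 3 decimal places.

1.958

s₂ = 2.000 − 1.000·(2.000 − 1.900) / (1.000 − (-1.368))
   = 2.000 − (0.10000)/(2.36800) = 1.95777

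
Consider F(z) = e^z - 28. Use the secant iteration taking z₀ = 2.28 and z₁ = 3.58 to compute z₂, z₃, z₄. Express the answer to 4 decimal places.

F(2.28) = -18.223320, F(3.58) = 7.873541
z₂ = 3.580000 − 7.873541·(3.580000 − 2.280000) / (7.873541 − (-18.223320)) = 3.580000 − (10.235603)/(26.096860) = 3.187784
F(3.187784) = -3.765333
z₃ = 3.187784 − (-3.765333)·(3.187784 − 3.580000) / (-3.765333 − 7.873541) = 3.187784 − (1.476823)/(-11.638874) = 3.314671
F(3.314671) = -0.486652
z₄ = 3.314671 − (-0.486652)·(3.314671 − 3.187784) / (-0.486652 − (-3.765333)) = 3.314671 − (-0.061750)/(3.278681) = 3.333505

3.1878, 3.3147, 3.3335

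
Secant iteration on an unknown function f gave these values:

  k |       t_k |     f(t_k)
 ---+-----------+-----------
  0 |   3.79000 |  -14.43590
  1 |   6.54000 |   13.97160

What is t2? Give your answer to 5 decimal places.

t2 = 6.54000 − 13.97160·(6.54000 − 3.79000) / (13.97160 − (-14.43590))
   = 6.54000 − (38.4219000)/(28.4075000) = 5.1874734

5.18747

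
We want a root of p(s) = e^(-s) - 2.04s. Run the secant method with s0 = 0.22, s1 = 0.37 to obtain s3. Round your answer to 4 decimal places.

p(0.22) = 0.353719, p(0.37) = -0.064066
s2 = 0.370000 − (-0.064066)·(0.370000 − 0.220000) / (-0.064066 − 0.353719) = 0.370000 − (-0.009610)/(-0.417784) = 0.346998
p(0.346998) = -0.001069
s3 = 0.346998 − (-0.001069)·(0.346998 − 0.370000) / (-0.001069 − (-0.064066)) = 0.346998 − (0.000025)/(0.062996) = 0.346608

0.3466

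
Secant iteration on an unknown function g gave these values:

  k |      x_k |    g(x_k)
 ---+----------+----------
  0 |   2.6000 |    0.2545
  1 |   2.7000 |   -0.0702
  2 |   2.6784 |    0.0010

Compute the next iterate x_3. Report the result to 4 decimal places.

2.6787

x_3 = 2.6784 − 0.0010·(2.6784 − 2.7000) / (0.0010 − (-0.0702))
   = 2.6784 − (-0.000022)/(0.071200) = 2.678703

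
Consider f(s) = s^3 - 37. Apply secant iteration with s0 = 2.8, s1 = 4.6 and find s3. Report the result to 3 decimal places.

f(2.8) = -15.04800, f(4.6) = 60.33600
s2 = 4.60000 − 60.33600·(4.60000 − 2.80000) / (60.33600 − (-15.04800)) = 4.60000 − (108.60480)/(75.38400) = 3.15931
f(3.15931) = -5.46610
s3 = 3.15931 − (-5.46610)·(3.15931 − 4.60000) / (-5.46610 − 60.33600) = 3.15931 − (7.87494)/(-65.80210) = 3.27899

3.279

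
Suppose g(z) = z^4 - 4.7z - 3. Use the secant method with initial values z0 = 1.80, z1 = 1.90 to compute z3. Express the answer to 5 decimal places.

1.84898

g(1.80) = -0.9624000, g(1.90) = 1.1021000
z2 = 1.9000000 − 1.1021000·(1.9000000 − 1.8000000) / (1.1021000 − (-0.9624000)) = 1.9000000 − (0.1102100)/(2.0645000) = 1.8466166
g(1.8466166) = -0.0510464
z3 = 1.8466166 − (-0.0510464)·(1.8466166 − 1.9000000) / (-0.0510464 − 1.1021000) = 1.8466166 − (0.0027250)/(-1.1531464) = 1.8489797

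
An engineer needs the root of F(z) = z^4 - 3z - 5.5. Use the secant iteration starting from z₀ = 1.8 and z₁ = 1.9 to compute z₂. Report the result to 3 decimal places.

F(1.8) = -0.40240, F(1.9) = 1.83210
z₂ = 1.90000 − 1.83210·(1.90000 − 1.80000) / (1.83210 − (-0.40240)) = 1.90000 − (0.18321)/(2.23450) = 1.81801

1.818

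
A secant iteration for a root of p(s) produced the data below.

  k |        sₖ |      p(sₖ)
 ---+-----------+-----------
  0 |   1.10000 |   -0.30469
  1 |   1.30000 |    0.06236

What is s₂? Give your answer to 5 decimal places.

s₂ = 1.30000 − 0.06236·(1.30000 − 1.10000) / (0.06236 − (-0.30469))
   = 1.30000 − (0.0124720)/(0.3670500) = 1.2660210

1.26602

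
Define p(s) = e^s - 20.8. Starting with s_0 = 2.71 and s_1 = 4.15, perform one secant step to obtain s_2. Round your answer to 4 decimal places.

2.8817

p(2.71) = -5.770724, p(4.15) = 42.634000
s_2 = 4.150000 − 42.634000·(4.150000 − 2.710000) / (42.634000 − (-5.770724)) = 4.150000 − (61.392960)/(48.404725) = 2.881674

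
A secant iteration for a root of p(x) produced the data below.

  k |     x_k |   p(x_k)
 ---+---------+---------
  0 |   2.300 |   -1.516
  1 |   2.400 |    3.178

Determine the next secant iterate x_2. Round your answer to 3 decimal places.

2.332

x_2 = 2.400 − 3.178·(2.400 − 2.300) / (3.178 − (-1.516))
   = 2.400 − (0.31780)/(4.69400) = 2.33230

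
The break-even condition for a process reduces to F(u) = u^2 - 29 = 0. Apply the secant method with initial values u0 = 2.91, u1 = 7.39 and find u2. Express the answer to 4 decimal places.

4.9034

F(2.91) = -20.531900, F(7.39) = 25.612100
u2 = 7.390000 − 25.612100·(7.390000 − 2.910000) / (25.612100 − (-20.531900)) = 7.390000 − (114.742208)/(46.144000) = 4.903388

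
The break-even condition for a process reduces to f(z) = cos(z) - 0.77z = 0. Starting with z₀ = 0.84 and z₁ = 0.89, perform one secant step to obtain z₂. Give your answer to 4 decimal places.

0.8535

f(0.84) = 0.020663, f(0.89) = -0.055888
z₂ = 0.890000 − (-0.055888)·(0.890000 − 0.840000) / (-0.055888 − 0.020663) = 0.890000 − (-0.002794)/(-0.076551) = 0.853496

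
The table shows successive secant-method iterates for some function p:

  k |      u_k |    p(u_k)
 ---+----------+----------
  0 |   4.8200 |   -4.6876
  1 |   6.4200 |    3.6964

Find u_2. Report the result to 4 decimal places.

5.7146

u_2 = 6.4200 − 3.6964·(6.4200 − 4.8200) / (3.6964 − (-4.6876))
   = 6.4200 − (5.914240)/(8.384000) = 5.714580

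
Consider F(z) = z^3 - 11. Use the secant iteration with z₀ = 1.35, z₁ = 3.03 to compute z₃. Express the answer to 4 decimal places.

2.1285

F(1.35) = -8.539625, F(3.03) = 16.818127
z₂ = 3.030000 − 16.818127·(3.030000 − 1.350000) / (16.818127 − (-8.539625)) = 3.030000 − (28.254453)/(25.357752) = 1.915767
F(1.915767) = -3.968826
z₃ = 1.915767 − (-3.968826)·(1.915767 − 3.030000) / (-3.968826 − 16.818127) = 1.915767 − (4.422199)/(-20.786953) = 2.128506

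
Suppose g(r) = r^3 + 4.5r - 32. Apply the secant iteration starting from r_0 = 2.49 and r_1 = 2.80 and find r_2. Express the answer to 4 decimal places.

g(2.49) = -5.356751, g(2.80) = 2.552000
r_2 = 2.800000 − 2.552000·(2.800000 − 2.490000) / (2.552000 − (-5.356751)) = 2.800000 − (0.791120)/(7.908751) = 2.699969

2.7000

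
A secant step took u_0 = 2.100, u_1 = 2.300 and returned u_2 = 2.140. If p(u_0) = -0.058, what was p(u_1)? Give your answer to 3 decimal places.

The secant line through (2.100, -0.058) and (2.300, p(u_1)) crosses zero at u_2 = 2.140.
So (2.100, -0.058), (2.300, p(u_1)), (2.140, 0) are collinear:
p(u_1) = -0.058 · (2.300 − 2.140) / (2.100 − 2.140) = -0.058 · (0.16000)/(-0.04000) = 0.23200

0.232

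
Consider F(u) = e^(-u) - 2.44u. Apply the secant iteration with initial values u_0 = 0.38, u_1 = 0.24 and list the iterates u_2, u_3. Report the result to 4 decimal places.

0.3033, 0.3028

F(0.38) = -0.243339, F(0.24) = 0.201028
u_2 = 0.240000 − 0.201028·(0.240000 − 0.380000) / (0.201028 − (-0.243339)) = 0.240000 − (-0.028144)/(0.444366) = 0.303335
F(0.303335) = -0.001785
u_3 = 0.303335 − (-0.001785)·(0.303335 − 0.240000) / (-0.001785 − 0.201028) = 0.303335 − (-0.000113)/(-0.202813) = 0.302777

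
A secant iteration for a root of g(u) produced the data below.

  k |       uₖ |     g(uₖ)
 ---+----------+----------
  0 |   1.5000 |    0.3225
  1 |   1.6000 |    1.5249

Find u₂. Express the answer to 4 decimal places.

u₂ = 1.6000 − 1.5249·(1.6000 − 1.5000) / (1.5249 − 0.3225)
   = 1.6000 − (0.152490)/(1.202400) = 1.473179

1.4732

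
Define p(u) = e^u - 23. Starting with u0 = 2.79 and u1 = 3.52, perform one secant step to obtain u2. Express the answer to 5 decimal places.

p(2.79) = -6.7189802, p(3.52) = 10.7844285
u2 = 3.5200000 − 10.7844285·(3.5200000 − 2.7900000) / (10.7844285 − (-6.7189802)) = 3.5200000 − (7.8726328)/(17.5034087) = 3.0702229

3.07022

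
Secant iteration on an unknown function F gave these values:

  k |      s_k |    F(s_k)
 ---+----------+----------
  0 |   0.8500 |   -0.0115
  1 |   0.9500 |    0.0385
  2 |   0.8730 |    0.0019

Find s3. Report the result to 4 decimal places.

s3 = 0.8730 − 0.0019·(0.8730 − 0.9500) / (0.0019 − 0.0385)
   = 0.8730 − (-0.000146)/(-0.036600) = 0.869003

0.8690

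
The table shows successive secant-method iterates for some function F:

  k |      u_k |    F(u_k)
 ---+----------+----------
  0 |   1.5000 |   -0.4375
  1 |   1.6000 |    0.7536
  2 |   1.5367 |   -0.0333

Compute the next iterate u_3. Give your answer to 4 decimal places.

u_3 = 1.5367 − (-0.0333)·(1.5367 − 1.6000) / (-0.0333 − 0.7536)
   = 1.5367 − (0.002108)/(-0.786900) = 1.539379

1.5394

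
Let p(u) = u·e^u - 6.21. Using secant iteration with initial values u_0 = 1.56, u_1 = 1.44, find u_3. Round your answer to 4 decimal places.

p(1.56) = 1.213761, p(1.44) = -0.132198
u_2 = 1.440000 − (-0.132198)·(1.440000 − 1.560000) / (-0.132198 − 1.213761) = 1.440000 − (0.015864)/(-1.345959) = 1.451786
p(1.451786) = -0.009804
u_3 = 1.451786 − (-0.009804)·(1.451786 − 1.440000) / (-0.009804 − (-0.132198)) = 1.451786 − (-0.000116)/(0.122394) = 1.452730

1.4527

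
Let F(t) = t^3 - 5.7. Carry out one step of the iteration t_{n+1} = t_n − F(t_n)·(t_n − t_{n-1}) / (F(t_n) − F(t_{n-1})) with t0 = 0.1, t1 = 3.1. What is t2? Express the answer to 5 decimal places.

F(0.1) = -5.6990000, F(3.1) = 24.0910000
t2 = 3.1000000 − 24.0910000·(3.1000000 − 0.1000000) / (24.0910000 − (-5.6990000)) = 3.1000000 − (72.2730000)/(29.7900000) = 0.6739174

0.67392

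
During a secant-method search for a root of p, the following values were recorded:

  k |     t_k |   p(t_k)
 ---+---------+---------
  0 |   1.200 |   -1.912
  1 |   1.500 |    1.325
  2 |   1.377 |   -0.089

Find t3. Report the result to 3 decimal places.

1.385

t3 = 1.377 − (-0.089)·(1.377 − 1.500) / (-0.089 − 1.325)
   = 1.377 − (0.01095)/(-1.41400) = 1.38474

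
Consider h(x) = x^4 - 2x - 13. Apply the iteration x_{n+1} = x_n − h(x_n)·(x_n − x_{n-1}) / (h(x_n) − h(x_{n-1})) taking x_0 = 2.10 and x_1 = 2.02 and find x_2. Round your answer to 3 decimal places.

h(2.10) = 2.24810, h(2.02) = -0.39034
x_2 = 2.02000 − (-0.39034)·(2.02000 − 2.10000) / (-0.39034 − 2.24810) = 2.02000 − (0.03123)/(-2.63844) = 2.03184

2.032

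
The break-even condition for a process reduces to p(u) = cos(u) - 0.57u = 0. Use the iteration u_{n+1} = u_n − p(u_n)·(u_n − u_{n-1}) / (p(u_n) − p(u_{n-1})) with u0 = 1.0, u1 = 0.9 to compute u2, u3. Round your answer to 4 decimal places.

p(1.0) = -0.029698, p(0.9) = 0.108610
u2 = 0.900000 − 0.108610·(0.900000 − 1.000000) / (0.108610 − (-0.029698)) = 0.900000 − (-0.010861)/(0.138308) = 0.978528
p(0.978528) = 0.000484
u3 = 0.978528 − 0.000484·(0.978528 − 0.900000) / (0.000484 − 0.108610) = 0.978528 − (0.000038)/(-0.108126) = 0.978879

0.9785, 0.9789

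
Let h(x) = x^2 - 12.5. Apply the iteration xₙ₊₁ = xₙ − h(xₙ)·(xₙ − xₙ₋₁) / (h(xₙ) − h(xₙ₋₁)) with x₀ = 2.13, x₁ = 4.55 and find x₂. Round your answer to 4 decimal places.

3.3221

h(2.13) = -7.963100, h(4.55) = 8.202500
x₂ = 4.550000 − 8.202500·(4.550000 − 2.130000) / (8.202500 − (-7.963100)) = 4.550000 − (19.850050)/(16.165600) = 3.322081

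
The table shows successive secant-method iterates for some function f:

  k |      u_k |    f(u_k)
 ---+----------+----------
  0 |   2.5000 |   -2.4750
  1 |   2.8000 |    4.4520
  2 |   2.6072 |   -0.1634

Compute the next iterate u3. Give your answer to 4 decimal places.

u3 = 2.6072 − (-0.1634)·(2.6072 − 2.8000) / (-0.1634 − 4.4520)
   = 2.6072 − (0.031504)/(-4.615400) = 2.614026

2.6140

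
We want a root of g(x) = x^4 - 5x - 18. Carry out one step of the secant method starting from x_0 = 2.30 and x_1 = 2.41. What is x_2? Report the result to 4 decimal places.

2.3321

g(2.30) = -1.515900, g(2.41) = 3.684026
x_2 = 2.410000 − 3.684026·(2.410000 − 2.300000) / (3.684026 − (-1.515900)) = 2.410000 − (0.405243)/(5.199926) = 2.332068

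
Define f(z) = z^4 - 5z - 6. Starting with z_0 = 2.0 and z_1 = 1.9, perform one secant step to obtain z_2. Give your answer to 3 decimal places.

f(2.0) = 0.00000, f(1.9) = -2.46790
z_2 = 1.90000 − (-2.46790)·(1.90000 − 2.00000) / (-2.46790 − 0.00000) = 1.90000 − (0.24679)/(-2.46790) = 2.00000

2.000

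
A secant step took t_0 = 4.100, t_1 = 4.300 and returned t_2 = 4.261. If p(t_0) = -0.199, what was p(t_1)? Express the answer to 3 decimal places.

The secant line through (4.100, -0.199) and (4.300, p(t_1)) crosses zero at t_2 = 4.261.
So (4.100, -0.199), (4.300, p(t_1)), (4.261, 0) are collinear:
p(t_1) = -0.199 · (4.300 − 4.261) / (4.100 − 4.261) = -0.199 · (0.03900)/(-0.16100) = 0.04820

0.048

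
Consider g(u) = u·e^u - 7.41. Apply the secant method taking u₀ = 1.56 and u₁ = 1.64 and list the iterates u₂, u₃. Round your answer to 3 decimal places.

g(1.56) = 0.01376, g(1.64) = 1.04448
u₂ = 1.64000 − 1.04448·(1.64000 − 1.56000) / (1.04448 − 0.01376) = 1.64000 − (0.08356)/(1.03072) = 1.55893
g(1.55893) = 0.00076
u₃ = 1.55893 − 0.00076·(1.55893 − 1.64000) / (0.00076 − 1.04448) = 1.55893 − (-0.00006)/(-1.04372) = 1.55887

1.559, 1.559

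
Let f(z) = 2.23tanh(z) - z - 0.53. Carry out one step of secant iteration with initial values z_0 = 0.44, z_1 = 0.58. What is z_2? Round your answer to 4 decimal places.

0.5046

f(0.44) = -0.047573, f(0.58) = 0.055544
z_2 = 0.580000 − 0.055544·(0.580000 − 0.440000) / (0.055544 − (-0.047573)) = 0.580000 − (0.007776)/(0.103117) = 0.504589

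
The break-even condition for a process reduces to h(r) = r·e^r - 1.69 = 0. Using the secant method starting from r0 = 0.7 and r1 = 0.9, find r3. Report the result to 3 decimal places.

0.776

h(0.7) = -0.28037, h(0.9) = 0.52364
r2 = 0.90000 − 0.52364·(0.90000 − 0.70000) / (0.52364 − (-0.28037)) = 0.90000 − (0.10473)/(0.80402) = 0.76974
h(0.76974) = -0.02796
r3 = 0.76974 − (-0.02796)·(0.76974 − 0.90000) / (-0.02796 − 0.52364) = 0.76974 − (0.00364)/(-0.55160) = 0.77635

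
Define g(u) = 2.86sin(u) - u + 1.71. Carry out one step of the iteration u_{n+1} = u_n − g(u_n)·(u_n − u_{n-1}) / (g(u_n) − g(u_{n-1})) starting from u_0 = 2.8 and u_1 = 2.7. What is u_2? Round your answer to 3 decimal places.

2.764

g(2.8) = -0.13193, g(2.7) = 0.23231
u_2 = 2.70000 − 0.23231·(2.70000 − 2.80000) / (0.23231 − (-0.13193)) = 2.70000 − (-0.02323)/(0.36424) = 2.76378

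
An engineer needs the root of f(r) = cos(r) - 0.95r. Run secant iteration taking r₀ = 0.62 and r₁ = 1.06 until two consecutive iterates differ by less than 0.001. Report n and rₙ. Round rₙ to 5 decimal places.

n = 4, rₙ = 0.76173

f(0.62) = 0.2248785, f(1.06) = -0.5181279
r₂ = 1.0600000 − (-0.5181279)·(0.4400000)/(-0.7430064) = 0.7531705;  |Δ| = 0.3068295
f(0.7531705) = 0.0140121
r₃ = 0.7531705 − 0.0140121·(-0.3068295)/(0.5321400) = 0.7612498;  |Δ| = 0.0080793
f(0.7612498) = 0.0007871
r₄ = 0.7612498 − 0.0007871·(0.0080793)/(-0.0132250) = 0.7617307;  |Δ| = 0.0004809
|r₄ − r₃| = 0.0004809 < 0.001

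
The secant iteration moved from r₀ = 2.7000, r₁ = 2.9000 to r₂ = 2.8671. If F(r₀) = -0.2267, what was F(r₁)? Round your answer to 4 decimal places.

The secant line through (2.7000, -0.2267) and (2.9000, F(r₁)) crosses zero at r₂ = 2.8671.
So (2.7000, -0.2267), (2.9000, F(r₁)), (2.8671, 0) are collinear:
F(r₁) = -0.2267 · (2.9000 − 2.8671) / (2.7000 − 2.8671) = -0.2267 · (0.032900)/(-0.167100) = 0.044635

0.0446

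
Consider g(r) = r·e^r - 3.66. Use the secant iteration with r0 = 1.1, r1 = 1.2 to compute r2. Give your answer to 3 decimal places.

g(1.1) = -0.35542, g(1.2) = 0.32414
r2 = 1.20000 − 0.32414·(1.20000 − 1.10000) / (0.32414 − (-0.35542)) = 1.20000 − (0.03241)/(0.67956) = 1.15230

1.152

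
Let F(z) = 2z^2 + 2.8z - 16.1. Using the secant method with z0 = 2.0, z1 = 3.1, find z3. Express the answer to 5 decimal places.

2.21839

F(2.0) = -2.5000000, F(3.1) = 11.8000000
z2 = 3.1000000 − 11.8000000·(3.1000000 − 2.0000000) / (11.8000000 − (-2.5000000)) = 3.1000000 − (12.9800000)/(14.3000000) = 2.1923077
F(2.1923077) = -0.3491124
z3 = 2.1923077 − (-0.3491124)·(2.1923077 − 3.1000000) / (-0.3491124 − 11.8000000) = 2.1923077 − (0.3168867)/(-12.1491124) = 2.2183908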